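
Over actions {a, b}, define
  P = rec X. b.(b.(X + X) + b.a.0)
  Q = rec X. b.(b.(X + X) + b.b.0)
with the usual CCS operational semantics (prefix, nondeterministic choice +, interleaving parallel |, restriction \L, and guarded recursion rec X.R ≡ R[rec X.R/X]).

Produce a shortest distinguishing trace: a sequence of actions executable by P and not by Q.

bba

LTS(P): 5 reachable states
  p0 = rec X. b.(b.(X + X) + b.a.0) → ··b··> p1
  p1 = b.((rec X. b.(b.(X + X) + b.a.0)) + (rec X. b.(b.(X + X) + b.a.0))) + b.a.0 → ··b··> p2, ··b··> p3
  p2 = (rec X. b.(b.(X + X) + b.a.0)) + (rec X. b.(b.(X + X) + b.a.0)) → ··b··> p1
  p3 = a.0 → ··a··> p4
  p4 = 0 → (no moves)
LTS(Q): 5 reachable states
  q0 = rec X. b.(b.(X + X) + b.b.0) → ··b··> q1
  q1 = b.((rec X. b.(b.(X + X) + b.b.0)) + (rec X. b.(b.(X + X) + b.b.0))) + b.b.0 → ··b··> q2, ··b··> q3
  q2 = (rec X. b.(b.(X + X) + b.b.0)) + (rec X. b.(b.(X + X) + b.b.0)) → ··b··> q1
  q3 = b.0 → ··b··> q4
  q4 = 0 → (no moves)
Run σ = ⟨bba⟩ on P: start {p0}
  after b @ step 1: {p1}
  after b @ step 2: {p2, p3}
  after a @ step 3: {p4}
  P completes σ.
Run σ = ⟨bba⟩ on Q: start {q0}
  after b @ step 1: {q1}
  after b @ step 2: {q2, q3}
  after a @ step 3: no successor for Q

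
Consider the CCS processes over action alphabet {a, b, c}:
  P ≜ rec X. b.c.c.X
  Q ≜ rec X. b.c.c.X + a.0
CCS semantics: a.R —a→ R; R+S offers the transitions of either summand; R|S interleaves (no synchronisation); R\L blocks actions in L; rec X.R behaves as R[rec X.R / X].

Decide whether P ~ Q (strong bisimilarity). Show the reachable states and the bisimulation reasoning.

P ≁ Q

LTS(P): 3 reachable states
  p0 = rec X. b.c.c.X | =b=> p1
  p1 = c.c.(rec X. b.c.c.X) | =c=> p2
  p2 = c.(rec X. b.c.c.X) | =c=> p0
LTS(Q): 4 reachable states
  q0 = rec X. b.c.c.X + a.0 | =a=> q1, =b=> q2
  q1 = 0 | ∅
  q2 = c.c.(rec X. b.c.c.X + a.0) | =c=> q3
  q3 = c.(rec X. b.c.c.X + a.0) | =c=> q0
Bisimilarity quotient blocks:
  B0 = {p0}
  B1 = {p1}
  B2 = {p2}
  B3 = {q0}
  B4 = {q1}
  B5 = {q2}
  B6 = {q3}
p0 ∈ B0, q0 ∈ B3 → different blocks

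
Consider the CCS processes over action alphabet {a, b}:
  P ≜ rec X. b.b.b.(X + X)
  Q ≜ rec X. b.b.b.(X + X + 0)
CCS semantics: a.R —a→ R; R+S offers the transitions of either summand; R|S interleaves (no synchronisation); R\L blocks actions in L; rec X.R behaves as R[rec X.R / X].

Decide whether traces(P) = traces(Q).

traces(P) = traces(Q)

Reachable graph of P (4 states):
  m0 = rec X. b.b.b.(X + X) :: —b→ m1
  m1 = b.b.((rec X. b.b.b.(X + X)) + (rec X. b.b.b.(X + X))) :: —b→ m2
  m2 = b.((rec X. b.b.b.(X + X)) + (rec X. b.b.b.(X + X))) :: —b→ m3
  m3 = (rec X. b.b.b.(X + X)) + (rec X. b.b.b.(X + X)) :: —b→ m1
Reachable graph of Q (4 states):
  n0 = rec X. b.b.b.(X + X + 0) :: —b→ n1
  n1 = b.b.((rec X. b.b.b.(X + X + 0)) + (rec X. b.b.b.(X + X + 0)) + 0) :: —b→ n2
  n2 = b.((rec X. b.b.b.(X + X + 0)) + (rec X. b.b.b.(X + X + 0)) + 0) :: —b→ n3
  n3 = (rec X. b.b.b.(X + X + 0)) + (rec X. b.b.b.(X + X + 0)) + 0 :: —b→ n1
Partition-refinement fixed point:
  B0 = {m0, m1, m2, m3, n0, n1, n2, n3}
m0 ∈ B0, n0 ∈ B0 → same block
Bisimilar ⇒ trace-equivalent.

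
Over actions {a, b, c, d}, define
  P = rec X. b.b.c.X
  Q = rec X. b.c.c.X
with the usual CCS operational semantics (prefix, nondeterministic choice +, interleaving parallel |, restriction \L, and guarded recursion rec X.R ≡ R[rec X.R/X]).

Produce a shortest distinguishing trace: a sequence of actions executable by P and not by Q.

bb

Reachable graph of P (3 states):
  s0 = rec X. b.b.c.X ⊢ =b=> s1
  s1 = b.c.(rec X. b.b.c.X) ⊢ =b=> s2
  s2 = c.(rec X. b.b.c.X) ⊢ =c=> s0
Reachable graph of Q (3 states):
  t0 = rec X. b.c.c.X ⊢ =b=> t1
  t1 = c.c.(rec X. b.c.c.X) ⊢ =c=> t2
  t2 = c.(rec X. b.c.c.X) ⊢ =c=> t0
Executing bb from P (initial set {s0}):
  after b @ step 1: {s1}
  after b @ step 2: {s2}
  P completes σ.
Executing bb from Q (initial set {t0}):
  after b @ step 1: {t1}
  after b @ step 2: ∅ (Q stuck)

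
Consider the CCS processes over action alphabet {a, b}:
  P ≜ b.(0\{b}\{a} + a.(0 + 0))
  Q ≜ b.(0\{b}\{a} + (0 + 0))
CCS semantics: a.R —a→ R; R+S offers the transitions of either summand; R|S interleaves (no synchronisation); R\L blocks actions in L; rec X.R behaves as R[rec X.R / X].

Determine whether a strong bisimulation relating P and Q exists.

not bisimilar

Reachable graph of P (3 states):
  s0 = b.(0\{b}\{a} + a.(0 + 0)) | =b=> s1
  s1 = 0\{b}\{a} + a.(0 + 0) | =a=> s2
  s2 = 0 + 0 | ∅
Reachable graph of Q (2 states):
  t0 = b.(0\{b}\{a} + (0 + 0)) | =b=> t1
  t1 = 0\{b}\{a} + (0 + 0) | ∅
Bisimilarity quotient blocks:
  B0 = {s0}
  B1 = {s1}
  B2 = {s2, t1}
  B3 = {t0}
s0 ∈ B0, t0 ∈ B3 → different blocks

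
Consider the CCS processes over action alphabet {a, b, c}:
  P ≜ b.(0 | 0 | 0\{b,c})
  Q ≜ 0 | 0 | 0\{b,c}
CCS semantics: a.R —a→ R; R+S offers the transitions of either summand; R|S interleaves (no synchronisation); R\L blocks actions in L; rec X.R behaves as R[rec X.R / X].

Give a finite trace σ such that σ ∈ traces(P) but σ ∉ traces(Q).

b

LTS(P): 2 reachable states
  m0 = b.(0 | 0 | 0\{b,c}) :: =b=> m1
  m1 = 0 | 0 | 0\{b,c} :: deadlocked
LTS(Q): 1 reachable states
  n0 = 0 | 0 | 0\{b,c} :: deadlocked
Trace ⟨b⟩ through P, begin at {m0}:
  after b @ step 1: {m1}
  P completes σ.
Trace ⟨b⟩ through Q, begin at {n0}:
  after b @ step 1: no successor for Q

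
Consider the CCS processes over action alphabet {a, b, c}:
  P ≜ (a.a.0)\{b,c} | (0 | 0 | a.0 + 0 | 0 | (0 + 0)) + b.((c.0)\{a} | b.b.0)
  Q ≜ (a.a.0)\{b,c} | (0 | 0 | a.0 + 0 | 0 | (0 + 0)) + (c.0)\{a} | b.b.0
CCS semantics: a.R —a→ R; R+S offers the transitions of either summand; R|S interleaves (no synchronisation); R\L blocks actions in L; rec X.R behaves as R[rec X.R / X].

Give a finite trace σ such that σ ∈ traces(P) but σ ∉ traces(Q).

bbb

LTS(P): 12 reachable states
  m0 = (a.a.0)\{b,c} | (0 | 0 | a.0 + 0 | 0 | (0 + 0)) + b.((c.0)\{a} | b.b.0) → ··a··> m1, ··a··> m2, ··b··> m3
  m1 = (a.0)\{b,c} | (0 | 0 | a.0 + 0 | 0 | (0 + 0)) → ··a··> m4, ··a··> m5
  m2 = (a.a.0)\{b,c} | (0 | 0 | 0) → ··a··> m4
  m3 = (c.0)\{a} | b.b.0 → ··b··> m6, ··c··> m7
  m4 = (a.0)\{b,c} | (0 | 0 | 0) → ··a··> m8
  m5 = 0\{b,c} | (0 | 0 | a.0 + 0 | 0 | (0 + 0)) → ··a··> m8
  m6 = (c.0)\{a} | b.0 → ··b··> m9, ··c··> m10
  m7 = 0\{a} | b.b.0 → ··b··> m10
  m8 = 0\{b,c} | (0 | 0 | 0) → stopped
  m9 = (c.0)\{a} | 0 → ··c··> m11
  m10 = 0\{a} | b.0 → ··b··> m11
  m11 = 0\{a} | 0 → stopped
LTS(Q): 11 reachable states
  n0 = (a.a.0)\{b,c} | (0 | 0 | a.0 + 0 | 0 | (0 + 0)) + (c.0)\{a} | b.b.0 → ··a··> n1, ··a··> n2, ··b··> n3, ··c··> n4
  n1 = (a.0)\{b,c} | (0 | 0 | a.0 + 0 | 0 | (0 + 0)) → ··a··> n5, ··a··> n6
  n2 = (a.a.0)\{b,c} | (0 | 0 | 0) → ··a··> n5
  n3 = (c.0)\{a} | b.0 → ··b··> n7, ··c··> n8
  n4 = 0\{a} | b.b.0 → ··b··> n8
  n5 = (a.0)\{b,c} | (0 | 0 | 0) → ··a··> n9
  n6 = 0\{b,c} | (0 | 0 | a.0 + 0 | 0 | (0 + 0)) → ··a··> n9
  n7 = (c.0)\{a} | 0 → ··c··> n10
  n8 = 0\{a} | b.0 → ··b··> n10
  n9 = 0\{b,c} | (0 | 0 | 0) → stopped
  n10 = 0\{a} | 0 → stopped
Executing bbb from P (initial set {m0}):
  [1] b ⇒ {m3}
  [2] b ⇒ {m6}
  [3] b ⇒ {m9}
  — P admits the full trace.
Executing bbb from Q (initial set {n0}):
  [1] b ⇒ {n3}
  [2] b ⇒ {n7}
  [3] b ⇒ no successor for Q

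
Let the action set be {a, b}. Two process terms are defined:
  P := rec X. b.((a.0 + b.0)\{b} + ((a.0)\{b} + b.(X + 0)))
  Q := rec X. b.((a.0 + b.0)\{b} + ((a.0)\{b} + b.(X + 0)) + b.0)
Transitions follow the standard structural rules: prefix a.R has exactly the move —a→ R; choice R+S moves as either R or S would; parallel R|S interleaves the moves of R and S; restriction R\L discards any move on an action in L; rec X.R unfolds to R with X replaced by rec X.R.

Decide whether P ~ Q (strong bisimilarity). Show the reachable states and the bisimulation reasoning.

P ≁ Q

P's transition system — 4 states:
  p0 = rec X. b.((a.0 + b.0)\{b} + ((a.0)\{b} + b.(X + 0))) → -b-> p1
  p1 = (a.0 + b.0)\{b} + ((a.0)\{b} + b.((rec X. b.((a.0 + b.0)\{b} + ((a.0)\{b} + b.(X + 0)))) + 0)) → -a-> p2, -b-> p3
  p2 = 0\{b} → deadlocked
  p3 = (rec X. b.((a.0 + b.0)\{b} + ((a.0)\{b} + b.(X + 0)))) + 0 → -b-> p1
Q's transition system — 5 states:
  q0 = rec X. b.((a.0 + b.0)\{b} + ((a.0)\{b} + b.(X + 0)) + b.0) → -b-> q1
  q1 = (a.0 + b.0)\{b} + ((a.0)\{b} + b.((rec X. b.((a.0 + b.0)\{b} + ((a.0)\{b} + b.(X + 0)) + b.0)) + 0)) + b.0 → -a-> q2, -b-> q3, -b-> q4
  q2 = 0\{b} → deadlocked
  q3 = (rec X. b.((a.0 + b.0)\{b} + ((a.0)\{b} + b.(X + 0)) + b.0)) + 0 → -b-> q1
  q4 = 0 → deadlocked
Partition-refinement fixed point:
  B0 = {p0, p3}
  B1 = {p1}
  B2 = {p2, q2, q4}
  B3 = {q0, q3}
  B4 = {q1}
p0 ∈ B0, q0 ∈ B3 → different blocks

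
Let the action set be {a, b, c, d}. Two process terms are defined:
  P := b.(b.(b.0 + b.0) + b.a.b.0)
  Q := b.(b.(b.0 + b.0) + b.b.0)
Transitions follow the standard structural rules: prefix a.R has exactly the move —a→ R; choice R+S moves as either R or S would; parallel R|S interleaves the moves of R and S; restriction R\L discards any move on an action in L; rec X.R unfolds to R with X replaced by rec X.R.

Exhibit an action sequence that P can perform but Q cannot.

LTS(P): 6 reachable states
  m0 = b.(b.(b.0 + b.0) + b.a.b.0) | -b-> m1
  m1 = b.(b.0 + b.0) + b.a.b.0 | -b-> m2, -b-> m3
  m2 = a.b.0 | -a-> m4
  m3 = b.0 + b.0 | -b-> m5
  m4 = b.0 | -b-> m5
  m5 = 0 | deadlocked
LTS(Q): 5 reachable states
  n0 = b.(b.(b.0 + b.0) + b.b.0) | -b-> n1
  n1 = b.(b.0 + b.0) + b.b.0 | -b-> n2, -b-> n3
  n2 = b.0 | -b-> n4
  n3 = b.0 + b.0 | -b-> n4
  n4 = 0 | deadlocked
Trace ⟨bba⟩ through P, begin at {m0}:
  step 1 (b): {m1}
  step 2 (b): {m2, m3}
  step 3 (a): {m4}
  ✓ P
Trace ⟨bba⟩ through Q, begin at {n0}:
  step 1 (b): {n1}
  step 2 (b): {n2, n3}
  step 3 (a): ∅ (Q stuck)

bba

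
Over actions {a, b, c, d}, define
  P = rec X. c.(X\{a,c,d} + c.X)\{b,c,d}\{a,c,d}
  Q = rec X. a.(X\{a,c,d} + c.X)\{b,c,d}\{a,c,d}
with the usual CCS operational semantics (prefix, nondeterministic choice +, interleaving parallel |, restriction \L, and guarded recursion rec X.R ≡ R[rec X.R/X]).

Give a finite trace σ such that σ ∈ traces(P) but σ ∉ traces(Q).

Reachable graph of P (2 states):
  m0 = rec X. c.(X\{a,c,d} + c.X)\{b,c,d}\{a,c,d} → -c-> m1
  m1 = ((rec X. c.(X\{a,c,d} + c.X)\{b,c,d}\{a,c,d})\{a,c,d} + c.(rec X. c.(X\{a,c,d} + c.X)\{b,c,d}\{a,c,d}))\{b,c,d}\{a,c,d} → deadlocked
Reachable graph of Q (2 states):
  n0 = rec X. a.(X\{a,c,d} + c.X)\{b,c,d}\{a,c,d} → -a-> n1
  n1 = ((rec X. a.(X\{a,c,d} + c.X)\{b,c,d}\{a,c,d})\{a,c,d} + c.(rec X. a.(X\{a,c,d} + c.X)\{b,c,d}\{a,c,d}))\{b,c,d}\{a,c,d} → deadlocked
Run σ = ⟨c⟩ on P: start {m0}
  after c @ step 1: {m1}
  — P admits the full trace.
Run σ = ⟨c⟩ on Q: start {n0}
  after c @ step 1: no successor for Q

c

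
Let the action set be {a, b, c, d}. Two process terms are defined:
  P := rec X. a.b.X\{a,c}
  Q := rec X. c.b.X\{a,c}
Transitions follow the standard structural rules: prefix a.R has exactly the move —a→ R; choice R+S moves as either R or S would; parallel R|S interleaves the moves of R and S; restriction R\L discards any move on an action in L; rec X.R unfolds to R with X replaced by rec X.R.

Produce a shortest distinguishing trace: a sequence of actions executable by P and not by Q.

a

Reachable graph of P (3 states):
  p0 = rec X. a.b.X\{a,c} ⊢ ··a··> p1
  p1 = b.(rec X. a.b.X\{a,c})\{a,c} ⊢ ··b··> p2
  p2 = (rec X. a.b.X\{a,c})\{a,c} ⊢ ∅
Reachable graph of Q (3 states):
  q0 = rec X. c.b.X\{a,c} ⊢ ··c··> q1
  q1 = b.(rec X. c.b.X\{a,c})\{a,c} ⊢ ··b··> q2
  q2 = (rec X. c.b.X\{a,c})\{a,c} ⊢ ∅
Executing a from P (initial set {p0}):
  after a @ step 1: {p1}
  — P admits the full trace.
Executing a from Q (initial set {q0}):
  after a @ step 1: ∅ (Q stuck)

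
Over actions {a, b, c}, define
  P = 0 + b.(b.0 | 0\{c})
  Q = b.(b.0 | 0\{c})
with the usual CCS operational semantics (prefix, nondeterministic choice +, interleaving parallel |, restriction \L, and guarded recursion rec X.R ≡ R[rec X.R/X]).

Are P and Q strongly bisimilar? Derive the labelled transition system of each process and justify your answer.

P ~ Q

P's transition system — 3 states:
  p0 = 0 + b.(b.0 | 0\{c}) | =b=> p1
  p1 = b.0 | 0\{c} | =b=> p2
  p2 = 0 | 0\{c} | (no moves)
Q's transition system — 3 states:
  q0 = b.(b.0 | 0\{c}) | =b=> q1
  q1 = b.0 | 0\{c} | =b=> q2
  q2 = 0 | 0\{c} | (no moves)
Partition-refinement fixed point:
  B0 = {p0, q0}
  B1 = {p1, q1}
  B2 = {p2, q2}
p0 ∈ B0, q0 ∈ B0 → same block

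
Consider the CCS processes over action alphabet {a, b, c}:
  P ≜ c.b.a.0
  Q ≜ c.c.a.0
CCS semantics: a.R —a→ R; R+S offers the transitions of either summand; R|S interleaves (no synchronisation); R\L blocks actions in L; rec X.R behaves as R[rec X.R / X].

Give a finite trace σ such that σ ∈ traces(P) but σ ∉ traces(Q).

P's transition system — 4 states:
  p0 = c.b.a.0 ⊢ =c=> p1
  p1 = b.a.0 ⊢ =b=> p2
  p2 = a.0 ⊢ =a=> p3
  p3 = 0 ⊢ ·
Q's transition system — 4 states:
  q0 = c.c.a.0 ⊢ =c=> q1
  q1 = c.a.0 ⊢ =c=> q2
  q2 = a.0 ⊢ =a=> q3
  q3 = 0 ⊢ ·
Trace ⟨cb⟩ through P, begin at {p0}:
  after c @ step 1: {p1}
  after b @ step 2: {p2}
  P completes σ.
Trace ⟨cb⟩ through Q, begin at {q0}:
  after c @ step 1: {q1}
  after b @ step 2: ∅ (Q stuck)

cb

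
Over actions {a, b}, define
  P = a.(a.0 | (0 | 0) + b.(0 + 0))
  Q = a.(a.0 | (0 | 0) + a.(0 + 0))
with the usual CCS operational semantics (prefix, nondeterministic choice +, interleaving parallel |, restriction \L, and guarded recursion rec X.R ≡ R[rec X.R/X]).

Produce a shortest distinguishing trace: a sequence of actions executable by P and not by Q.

P's transition system — 4 states:
  s0 = a.(a.0 | (0 | 0) + b.(0 + 0)) → --a--▸ s1
  s1 = a.0 | (0 | 0) + b.(0 + 0) → --a--▸ s2, --b--▸ s3
  s2 = 0 | (0 | 0) → ∅
  s3 = 0 + 0 → ∅
Q's transition system — 4 states:
  t0 = a.(a.0 | (0 | 0) + a.(0 + 0)) → --a--▸ t1
  t1 = a.0 | (0 | 0) + a.(0 + 0) → --a--▸ t2, --a--▸ t3
  t2 = 0 + 0 → ∅
  t3 = 0 | (0 | 0) → ∅
Trace ⟨ab⟩ through P, begin at {s0}:
  after a @ step 1: {s1}
  after b @ step 2: {s3}
  P completes σ.
Trace ⟨ab⟩ through Q, begin at {t0}:
  after a @ step 1: {t1}
  after b @ step 2: ∅  — Q cannot continue

ab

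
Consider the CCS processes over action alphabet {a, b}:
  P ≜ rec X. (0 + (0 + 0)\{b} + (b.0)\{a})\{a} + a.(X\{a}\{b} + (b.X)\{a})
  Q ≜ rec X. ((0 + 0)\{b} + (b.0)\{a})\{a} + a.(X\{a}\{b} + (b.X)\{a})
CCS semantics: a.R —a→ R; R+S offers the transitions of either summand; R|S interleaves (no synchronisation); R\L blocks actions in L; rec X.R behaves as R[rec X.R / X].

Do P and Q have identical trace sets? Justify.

YES

LTS(P): 5 reachable states
  u0 = rec X. (0 + (0 + 0)\{b} + (b.0)\{a})\{a} + a.(X\{a}\{b} + (b.X)\{a}) → ··a··> u1, ··b··> u2
  u1 = (rec X. (0 + (0 + 0)\{b} + (b.0)\{a})\{a} + a.(X\{a}\{b} + (b.X)\{a}))\{a}\{b} + (b.(rec X. (0 + (0 + 0)\{b} + (b.0)\{a})\{a} + a.(X\{a}\{b} + (b.X)\{a})))\{a} → ··b··> u3
  u2 = 0\{a}\{a} → ∅
  u3 = (rec X. (0 + (0 + 0)\{b} + (b.0)\{a})\{a} + a.(X\{a}\{b} + (b.X)\{a}))\{a} → ··b··> u4
  u4 = 0\{a}\{a}\{a} → ∅
LTS(Q): 5 reachable states
  v0 = rec X. ((0 + 0)\{b} + (b.0)\{a})\{a} + a.(X\{a}\{b} + (b.X)\{a}) → ··a··> v1, ··b··> v2
  v1 = (rec X. ((0 + 0)\{b} + (b.0)\{a})\{a} + a.(X\{a}\{b} + (b.X)\{a}))\{a}\{b} + (b.(rec X. ((0 + 0)\{b} + (b.0)\{a})\{a} + a.(X\{a}\{b} + (b.X)\{a})))\{a} → ··b··> v3
  v2 = 0\{a}\{a} → ∅
  v3 = (rec X. ((0 + 0)\{b} + (b.0)\{a})\{a} + a.(X\{a}\{b} + (b.X)\{a}))\{a} → ··b··> v4
  v4 = 0\{a}\{a}\{a} → ∅
Coarsest stable partition (strong bisimilarity classes):
  B0 = {u0, v0}
  B1 = {u1, v1}
  B2 = {u3, v3}
  B3 = {u2, u4, v2, v4}
u0 ∈ B0, v0 ∈ B0 → same block
Bisimilar ⇒ trace-equivalent.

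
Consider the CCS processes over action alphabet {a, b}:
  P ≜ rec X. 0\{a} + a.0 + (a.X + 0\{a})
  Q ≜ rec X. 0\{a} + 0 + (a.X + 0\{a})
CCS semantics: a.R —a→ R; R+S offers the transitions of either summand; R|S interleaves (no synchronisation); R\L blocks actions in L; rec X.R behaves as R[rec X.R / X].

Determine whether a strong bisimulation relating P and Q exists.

LTS(P): 2 reachable states
  p0 = rec X. 0\{a} + a.0 + (a.X + 0\{a}) ⊢ --a--▸ p0, --a--▸ p1
  p1 = 0 ⊢ ∅
LTS(Q): 1 reachable states
  q0 = rec X. 0\{a} + 0 + (a.X + 0\{a}) ⊢ --a--▸ q0
Bisimilarity quotient blocks:
  B0 = {p0}
  B1 = {p1}
  B2 = {q0}
p0 ∈ B0, q0 ∈ B2 → different blocks

not bisimilar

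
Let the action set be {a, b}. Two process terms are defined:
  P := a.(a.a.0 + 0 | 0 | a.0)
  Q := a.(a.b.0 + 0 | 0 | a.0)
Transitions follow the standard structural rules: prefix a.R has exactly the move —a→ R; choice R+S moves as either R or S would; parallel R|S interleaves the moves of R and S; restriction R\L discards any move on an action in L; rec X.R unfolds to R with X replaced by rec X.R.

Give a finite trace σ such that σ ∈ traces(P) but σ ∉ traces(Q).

aaa

P's transition system — 5 states:
  p0 = a.(a.a.0 + 0 | 0 | a.0) | =a=> p1
  p1 = a.a.0 + 0 | 0 | a.0 | =a=> p2, =a=> p3
  p2 = 0 | 0 | 0 | (no moves)
  p3 = a.0 | =a=> p4
  p4 = 0 | (no moves)
Q's transition system — 5 states:
  q0 = a.(a.b.0 + 0 | 0 | a.0) | =a=> q1
  q1 = a.b.0 + 0 | 0 | a.0 | =a=> q2, =a=> q3
  q2 = 0 | 0 | 0 | (no moves)
  q3 = b.0 | =b=> q4
  q4 = 0 | (no moves)
Executing aaa from P (initial set {p0}):
  after a @ step 1: {p1}
  after a @ step 2: {p2, p3}
  after a @ step 3: {p4}
  ✓ P
Executing aaa from Q (initial set {q0}):
  after a @ step 1: {q1}
  after a @ step 2: {q2, q3}
  after a @ step 3: ∅ (Q stuck)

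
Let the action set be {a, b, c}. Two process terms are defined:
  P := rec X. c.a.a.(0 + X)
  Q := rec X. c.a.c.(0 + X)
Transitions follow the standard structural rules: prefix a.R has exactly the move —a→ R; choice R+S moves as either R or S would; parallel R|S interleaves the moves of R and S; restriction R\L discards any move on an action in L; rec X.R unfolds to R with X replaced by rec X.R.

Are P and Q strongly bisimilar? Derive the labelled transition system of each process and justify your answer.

Reachable graph of P (4 states):
  s0 = rec X. c.a.a.(0 + X) :: -c-> s1
  s1 = a.a.(0 + (rec X. c.a.a.(0 + X))) :: -a-> s2
  s2 = a.(0 + (rec X. c.a.a.(0 + X))) :: -a-> s3
  s3 = 0 + (rec X. c.a.a.(0 + X)) :: -c-> s1
Reachable graph of Q (4 states):
  t0 = rec X. c.a.c.(0 + X) :: -c-> t1
  t1 = a.c.(0 + (rec X. c.a.c.(0 + X))) :: -a-> t2
  t2 = c.(0 + (rec X. c.a.c.(0 + X))) :: -c-> t3
  t3 = 0 + (rec X. c.a.c.(0 + X)) :: -c-> t1
Bisimilarity quotient blocks:
  B0 = {s0, s3}
  B1 = {s1}
  B2 = {s2}
  B3 = {t0, t3}
  B4 = {t1}
  B5 = {t2}
s0 ∈ B0, t0 ∈ B3 → different blocks

P ≁ Q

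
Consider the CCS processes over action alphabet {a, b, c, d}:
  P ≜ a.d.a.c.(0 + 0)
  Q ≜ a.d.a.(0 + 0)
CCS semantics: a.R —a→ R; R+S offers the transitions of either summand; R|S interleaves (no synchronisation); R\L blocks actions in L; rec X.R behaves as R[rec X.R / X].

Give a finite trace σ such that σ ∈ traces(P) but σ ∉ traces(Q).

adac

Reachable graph of P (5 states):
  s0 = a.d.a.c.(0 + 0) :: -a-> s1
  s1 = d.a.c.(0 + 0) :: -d-> s2
  s2 = a.c.(0 + 0) :: -a-> s3
  s3 = c.(0 + 0) :: -c-> s4
  s4 = 0 + 0 :: deadlocked
Reachable graph of Q (4 states):
  t0 = a.d.a.(0 + 0) :: -a-> t1
  t1 = d.a.(0 + 0) :: -d-> t2
  t2 = a.(0 + 0) :: -a-> t3
  t3 = 0 + 0 :: deadlocked
Executing adac from P (initial set {s0}):
  after a @ step 1: {s1}
  after d @ step 2: {s2}
  after a @ step 3: {s3}
  after c @ step 4: {s4}
  — P admits the full trace.
Executing adac from Q (initial set {t0}):
  after a @ step 1: {t1}
  after d @ step 2: {t2}
  after a @ step 3: {t3}
  after c @ step 4: ∅  — Q cannot continue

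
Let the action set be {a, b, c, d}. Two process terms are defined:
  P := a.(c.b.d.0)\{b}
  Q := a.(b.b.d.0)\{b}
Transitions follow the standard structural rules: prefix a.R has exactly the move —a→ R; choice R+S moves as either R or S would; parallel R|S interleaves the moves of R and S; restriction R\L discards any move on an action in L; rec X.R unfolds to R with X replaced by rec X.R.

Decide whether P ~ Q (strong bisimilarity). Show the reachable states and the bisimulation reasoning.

Reachable graph of P (3 states):
  m0 = a.(c.b.d.0)\{b} | =a=> m1
  m1 = (c.b.d.0)\{b} | =c=> m2
  m2 = (b.d.0)\{b} | stopped
Reachable graph of Q (2 states):
  n0 = a.(b.b.d.0)\{b} | =a=> n1
  n1 = (b.b.d.0)\{b} | stopped
Partition-refinement fixed point:
  B0 = {m0}
  B1 = {m1}
  B2 = {m2, n1}
  B3 = {n0}
m0 ∈ B0, n0 ∈ B3 → different blocks

NO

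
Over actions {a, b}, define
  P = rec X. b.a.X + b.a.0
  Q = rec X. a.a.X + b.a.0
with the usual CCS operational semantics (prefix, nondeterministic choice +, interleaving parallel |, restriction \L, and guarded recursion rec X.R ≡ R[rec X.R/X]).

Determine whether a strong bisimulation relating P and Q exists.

not bisimilar

LTS(P): 4 reachable states
  p0 = rec X. b.a.X + b.a.0 → =b=> p1, =b=> p2
  p1 = a.(rec X. b.a.X + b.a.0) → =a=> p0
  p2 = a.0 → =a=> p3
  p3 = 0 → (no moves)
LTS(Q): 4 reachable states
  q0 = rec X. a.a.X + b.a.0 → =a=> q1, =b=> q2
  q1 = a.(rec X. a.a.X + b.a.0) → =a=> q0
  q2 = a.0 → =a=> q3
  q3 = 0 → (no moves)
Bisimilarity quotient blocks:
  B0 = {p0}
  B1 = {p1}
  B2 = {p2, q2}
  B3 = {p3, q3}
  B4 = {q0}
  B5 = {q1}
p0 ∈ B0, q0 ∈ B4 → different blocks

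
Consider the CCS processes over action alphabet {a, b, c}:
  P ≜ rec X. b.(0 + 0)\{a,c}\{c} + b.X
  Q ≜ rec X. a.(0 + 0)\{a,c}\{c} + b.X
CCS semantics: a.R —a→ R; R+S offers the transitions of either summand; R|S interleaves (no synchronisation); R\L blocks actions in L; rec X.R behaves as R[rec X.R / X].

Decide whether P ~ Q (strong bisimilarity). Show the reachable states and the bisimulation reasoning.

not bisimilar

LTS(P): 2 reachable states
  u0 = rec X. b.(0 + 0)\{a,c}\{c} + b.X :: --b--▸ u0, --b--▸ u1
  u1 = (0 + 0)\{a,c}\{c} :: deadlocked
LTS(Q): 2 reachable states
  v0 = rec X. a.(0 + 0)\{a,c}\{c} + b.X :: --a--▸ v1, --b--▸ v0
  v1 = (0 + 0)\{a,c}\{c} :: deadlocked
Coarsest stable partition (strong bisimilarity classes):
  B0 = {u0}
  B1 = {u1, v1}
  B2 = {v0}
u0 ∈ B0, v0 ∈ B2 → different blocks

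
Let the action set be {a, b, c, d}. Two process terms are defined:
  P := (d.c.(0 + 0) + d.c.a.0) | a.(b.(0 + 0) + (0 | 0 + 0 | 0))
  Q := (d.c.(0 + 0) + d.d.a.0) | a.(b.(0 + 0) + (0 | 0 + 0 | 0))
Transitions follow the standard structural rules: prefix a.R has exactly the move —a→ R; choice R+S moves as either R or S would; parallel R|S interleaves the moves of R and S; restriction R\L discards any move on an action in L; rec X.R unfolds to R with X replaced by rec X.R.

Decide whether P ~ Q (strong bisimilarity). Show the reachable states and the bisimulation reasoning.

P's transition system — 18 states:
  m0 = (d.c.(0 + 0) + d.c.a.0) | a.(b.(0 + 0) + (0 | 0 + 0 | 0)) | —a→ m1, —d→ m2, —d→ m3
  m1 = (d.c.(0 + 0) + d.c.a.0) | (b.(0 + 0) + (0 | 0 + 0 | 0)) | —b→ m4, —d→ m5, —d→ m6
  m2 = c.(0 + 0) | a.(b.(0 + 0) + (0 | 0 + 0 | 0)) | —a→ m5, —c→ m7
  m3 = c.a.0 | a.(b.(0 + 0) + (0 | 0 + 0 | 0)) | —a→ m6, —c→ m8
  m4 = (d.c.(0 + 0) + d.c.a.0) | (0 + 0) | —d→ m10, —d→ m9
  m5 = c.(0 + 0) | (b.(0 + 0) + (0 | 0 + 0 | 0)) | —b→ m9, —c→ m11
  m6 = c.a.0 | (b.(0 + 0) + (0 | 0 + 0 | 0)) | —b→ m10, —c→ m12
  m7 = (0 + 0) | a.(b.(0 + 0) + (0 | 0 + 0 | 0)) | —a→ m11
  m8 = a.0 | a.(b.(0 + 0) + (0 | 0 + 0 | 0)) | —a→ m12, —a→ m13
  m9 = c.(0 + 0) | (0 + 0) | —c→ m14
  m10 = c.a.0 | (0 + 0) | —c→ m15
  m11 = (0 + 0) | (b.(0 + 0) + (0 | 0 + 0 | 0)) | —b→ m14
  m12 = a.0 | (b.(0 + 0) + (0 | 0 + 0 | 0)) | —a→ m16, —b→ m15
  m13 = 0 | a.(b.(0 + 0) + (0 | 0 + 0 | 0)) | —a→ m16
  m14 = (0 + 0) | (0 + 0) | ·
  m15 = a.0 | (0 + 0) | —a→ m17
  m16 = 0 | (b.(0 + 0) + (0 | 0 + 0 | 0)) | —b→ m17
  m17 = 0 | (0 + 0) | ·
Q's transition system — 18 states:
  n0 = (d.c.(0 + 0) + d.d.a.0) | a.(b.(0 + 0) + (0 | 0 + 0 | 0)) | —a→ n1, —d→ n2, —d→ n3
  n1 = (d.c.(0 + 0) + d.d.a.0) | (b.(0 + 0) + (0 | 0 + 0 | 0)) | —b→ n4, —d→ n5, —d→ n6
  n2 = c.(0 + 0) | a.(b.(0 + 0) + (0 | 0 + 0 | 0)) | —a→ n5, —c→ n7
  n3 = d.a.0 | a.(b.(0 + 0) + (0 | 0 + 0 | 0)) | —a→ n6, —d→ n8
  n4 = (d.c.(0 + 0) + d.d.a.0) | (0 + 0) | —d→ n10, —d→ n9
  n5 = c.(0 + 0) | (b.(0 + 0) + (0 | 0 + 0 | 0)) | —b→ n9, —c→ n11
  n6 = d.a.0 | (b.(0 + 0) + (0 | 0 + 0 | 0)) | —b→ n10, —d→ n12
  n7 = (0 + 0) | a.(b.(0 + 0) + (0 | 0 + 0 | 0)) | —a→ n11
  n8 = a.0 | a.(b.(0 + 0) + (0 | 0 + 0 | 0)) | —a→ n12, —a→ n13
  n9 = c.(0 + 0) | (0 + 0) | —c→ n14
  n10 = d.a.0 | (0 + 0) | —d→ n15
  n11 = (0 + 0) | (b.(0 + 0) + (0 | 0 + 0 | 0)) | —b→ n14
  n12 = a.0 | (b.(0 + 0) + (0 | 0 + 0 | 0)) | —a→ n16, —b→ n15
  n13 = 0 | a.(b.(0 + 0) + (0 | 0 + 0 | 0)) | —a→ n16
  n14 = (0 + 0) | (0 + 0) | ·
  n15 = a.0 | (0 + 0) | —a→ n17
  n16 = 0 | (b.(0 + 0) + (0 | 0 + 0 | 0)) | —b→ n17
  n17 = 0 | (0 + 0) | ·
Coarsest stable partition (strong bisimilarity classes):
  B0 = {m0}
  B1 = {m2, n2}
  B2 = {m13, m7, n13, n7}
  B3 = {m11, m16, n11, n16}
  B4 = {m14, m17, n14, n17}
  B5 = {m5, n5}
  B6 = {m9, n9}
  B7 = {m3}
  B8 = {m8, n8}
  B9 = {m12, n12}
  B10 = {m15, n15}
  B11 = {m6}
  B12 = {m10}
  B13 = {m1}
  B14 = {m4}
  B15 = {n0}
  B16 = {n3}
  B17 = {n6}
  B18 = {n10}
  B19 = {n1}
  B20 = {n4}
m0 ∈ B0, n0 ∈ B15 → different blocks

P ≁ Q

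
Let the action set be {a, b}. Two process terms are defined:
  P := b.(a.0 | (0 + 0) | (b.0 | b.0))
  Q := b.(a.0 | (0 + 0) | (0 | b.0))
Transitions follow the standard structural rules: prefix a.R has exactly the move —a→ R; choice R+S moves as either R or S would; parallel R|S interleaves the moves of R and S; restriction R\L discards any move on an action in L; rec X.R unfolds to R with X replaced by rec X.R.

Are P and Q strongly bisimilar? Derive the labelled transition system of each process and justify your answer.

P's transition system — 9 states:
  p0 = b.(a.0 | (0 + 0) | (b.0 | b.0)) has moves =b=> p1
  p1 = a.0 | (0 + 0) | (b.0 | b.0) has moves =a=> p2, =b=> p3, =b=> p4
  p2 = 0 | (0 + 0) | (b.0 | b.0) has moves =b=> p5, =b=> p6
  p3 = a.0 | (0 + 0) | (0 | b.0) has moves =a=> p5, =b=> p7
  p4 = a.0 | (0 + 0) | (b.0 | 0) has moves =a=> p6, =b=> p7
  p5 = 0 | (0 + 0) | (0 | b.0) has moves =b=> p8
  p6 = 0 | (0 + 0) | (b.0 | 0) has moves =b=> p8
  p7 = a.0 | (0 + 0) | (0 | 0) has moves =a=> p8
  p8 = 0 | (0 + 0) | (0 | 0) has moves ·
Q's transition system — 5 states:
  q0 = b.(a.0 | (0 + 0) | (0 | b.0)) has moves =b=> q1
  q1 = a.0 | (0 + 0) | (0 | b.0) has moves =a=> q2, =b=> q3
  q2 = 0 | (0 + 0) | (0 | b.0) has moves =b=> q4
  q3 = a.0 | (0 + 0) | (0 | 0) has moves =a=> q4
  q4 = 0 | (0 + 0) | (0 | 0) has moves ·
Partition-refinement fixed point:
  B0 = {p0}
  B1 = {p1}
  B2 = {p3, p4, q1}
  B3 = {p7, q3}
  B4 = {p8, q4}
  B5 = {p5, p6, q2}
  B6 = {p2}
  B7 = {q0}
p0 ∈ B0, q0 ∈ B7 → different blocks

not bisimilar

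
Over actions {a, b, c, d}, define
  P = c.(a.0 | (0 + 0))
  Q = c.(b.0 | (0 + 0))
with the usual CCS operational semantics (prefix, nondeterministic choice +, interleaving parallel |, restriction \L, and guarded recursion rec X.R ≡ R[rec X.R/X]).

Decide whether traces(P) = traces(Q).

LTS(P): 3 reachable states
  u0 = c.(a.0 | (0 + 0)) has moves —c→ u1
  u1 = a.0 | (0 + 0) has moves —a→ u2
  u2 = 0 | (0 + 0) has moves ·
LTS(Q): 3 reachable states
  v0 = c.(b.0 | (0 + 0)) has moves —c→ v1
  v1 = b.0 | (0 + 0) has moves —b→ v2
  v2 = 0 | (0 + 0) has moves ·
Executing ca from P (initial set {u0}):
  step 1 (c): {u1}
  step 2 (a): {u2}
  P completes σ.
Executing ca from Q (initial set {v0}):
  step 1 (c): {v1}
  step 2 (a): no successor for Q

trace-distinct — witness ⟨ca⟩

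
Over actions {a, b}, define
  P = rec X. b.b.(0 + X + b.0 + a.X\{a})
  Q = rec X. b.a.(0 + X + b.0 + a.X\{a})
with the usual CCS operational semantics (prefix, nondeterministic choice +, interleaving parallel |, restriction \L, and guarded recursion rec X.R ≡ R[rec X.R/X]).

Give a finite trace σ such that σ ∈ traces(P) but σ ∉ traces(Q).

bb

Reachable graph of P (8 states):
  m0 = rec X. b.b.(0 + X + b.0 + a.X\{a}) ⊢ —b→ m1
  m1 = b.(0 + (rec X. b.b.(0 + X + b.0 + a.X\{a})) + b.0 + a.(rec X. b.b.(0 + X + b.0 + a.X\{a}))\{a}) ⊢ —b→ m2
  m2 = 0 + (rec X. b.b.(0 + X + b.0 + a.X\{a})) + b.0 + a.(rec X. b.b.(0 + X + b.0 + a.X\{a}))\{a} ⊢ —a→ m3, —b→ m1, —b→ m4
  m3 = (rec X. b.b.(0 + X + b.0 + a.X\{a}))\{a} ⊢ —b→ m5
  m4 = 0 ⊢ (no moves)
  m5 = (b.(0 + (rec X. b.b.(0 + X + b.0 + a.X\{a})) + b.0 + a.(rec X. b.b.(0 + X + b.0 + a.X\{a}))\{a}))\{a} ⊢ —b→ m6
  m6 = (0 + (rec X. b.b.(0 + X + b.0 + a.X\{a})) + b.0 + a.(rec X. b.b.(0 + X + b.0 + a.X\{a}))\{a})\{a} ⊢ —b→ m5, —b→ m7
  m7 = 0\{a} ⊢ (no moves)
Reachable graph of Q (6 states):
  n0 = rec X. b.a.(0 + X + b.0 + a.X\{a}) ⊢ —b→ n1
  n1 = a.(0 + (rec X. b.a.(0 + X + b.0 + a.X\{a})) + b.0 + a.(rec X. b.a.(0 + X + b.0 + a.X\{a}))\{a}) ⊢ —a→ n2
  n2 = 0 + (rec X. b.a.(0 + X + b.0 + a.X\{a})) + b.0 + a.(rec X. b.a.(0 + X + b.0 + a.X\{a}))\{a} ⊢ —a→ n3, —b→ n1, —b→ n4
  n3 = (rec X. b.a.(0 + X + b.0 + a.X\{a}))\{a} ⊢ —b→ n5
  n4 = 0 ⊢ (no moves)
  n5 = (a.(0 + (rec X. b.a.(0 + X + b.0 + a.X\{a})) + b.0 + a.(rec X. b.a.(0 + X + b.0 + a.X\{a}))\{a}))\{a} ⊢ (no moves)
Run σ = ⟨bb⟩ on P: start {m0}
  after b @ step 1: {m1}
  after b @ step 2: {m2}
  — P admits the full trace.
Run σ = ⟨bb⟩ on Q: start {n0}
  after b @ step 1: {n1}
  after b @ step 2: no successor for Q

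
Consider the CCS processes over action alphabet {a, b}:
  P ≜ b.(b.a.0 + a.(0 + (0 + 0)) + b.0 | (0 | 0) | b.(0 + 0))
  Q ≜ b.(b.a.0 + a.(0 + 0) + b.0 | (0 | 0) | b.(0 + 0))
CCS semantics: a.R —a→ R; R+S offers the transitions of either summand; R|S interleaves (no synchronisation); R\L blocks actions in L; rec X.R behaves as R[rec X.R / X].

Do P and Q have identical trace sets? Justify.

P's transition system — 8 states:
  s0 = b.(b.a.0 + a.(0 + (0 + 0)) + b.0 | (0 | 0) | b.(0 + 0)) ⊢ --b--▸ s1
  s1 = b.a.0 + a.(0 + (0 + 0)) + b.0 | (0 | 0) | b.(0 + 0) ⊢ --a--▸ s2, --b--▸ s3, --b--▸ s4, --b--▸ s5
  s2 = 0 + (0 + 0) ⊢ (no moves)
  s3 = 0 | (0 | 0) | b.(0 + 0) ⊢ --b--▸ s6
  s4 = a.0 ⊢ --a--▸ s7
  s5 = b.0 | (0 | 0) | (0 + 0) ⊢ --b--▸ s6
  s6 = 0 | (0 | 0) | (0 + 0) ⊢ (no moves)
  s7 = 0 ⊢ (no moves)
Q's transition system — 8 states:
  t0 = b.(b.a.0 + a.(0 + 0) + b.0 | (0 | 0) | b.(0 + 0)) ⊢ --b--▸ t1
  t1 = b.a.0 + a.(0 + 0) + b.0 | (0 | 0) | b.(0 + 0) ⊢ --a--▸ t2, --b--▸ t3, --b--▸ t4, --b--▸ t5
  t2 = 0 + 0 ⊢ (no moves)
  t3 = 0 | (0 | 0) | b.(0 + 0) ⊢ --b--▸ t6
  t4 = a.0 ⊢ --a--▸ t7
  t5 = b.0 | (0 | 0) | (0 + 0) ⊢ --b--▸ t6
  t6 = 0 | (0 | 0) | (0 + 0) ⊢ (no moves)
  t7 = 0 ⊢ (no moves)
Partition-refinement fixed point:
  B0 = {s0, t0}
  B1 = {s1, t1}
  B2 = {s3, s5, t3, t5}
  B3 = {s2, s6, s7, t2, t6, t7}
  B4 = {s4, t4}
s0 ∈ B0, t0 ∈ B0 → same block
Bisimilar ⇒ trace-equivalent.

traces(P) = traces(Q)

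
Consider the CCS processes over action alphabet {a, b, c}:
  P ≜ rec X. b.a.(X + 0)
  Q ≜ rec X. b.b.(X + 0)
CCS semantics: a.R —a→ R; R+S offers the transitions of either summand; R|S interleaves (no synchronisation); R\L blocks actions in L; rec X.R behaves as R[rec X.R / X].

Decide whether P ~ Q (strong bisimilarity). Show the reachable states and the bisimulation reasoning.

LTS(P): 3 reachable states
  u0 = rec X. b.a.(X + 0) → =b=> u1
  u1 = a.((rec X. b.a.(X + 0)) + 0) → =a=> u2
  u2 = (rec X. b.a.(X + 0)) + 0 → =b=> u1
LTS(Q): 3 reachable states
  v0 = rec X. b.b.(X + 0) → =b=> v1
  v1 = b.((rec X. b.b.(X + 0)) + 0) → =b=> v2
  v2 = (rec X. b.b.(X + 0)) + 0 → =b=> v1
Partition-refinement fixed point:
  B0 = {u0, u2}
  B1 = {u1}
  B2 = {v0, v1, v2}
u0 ∈ B0, v0 ∈ B2 → different blocks

P ≁ Q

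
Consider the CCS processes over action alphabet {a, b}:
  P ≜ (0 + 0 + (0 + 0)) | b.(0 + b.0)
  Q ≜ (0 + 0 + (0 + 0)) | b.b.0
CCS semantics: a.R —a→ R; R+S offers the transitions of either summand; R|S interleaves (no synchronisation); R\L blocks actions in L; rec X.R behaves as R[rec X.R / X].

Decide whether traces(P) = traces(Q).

traces(P) = traces(Q)

Reachable graph of P (3 states):
  u0 = (0 + 0 + (0 + 0)) | b.(0 + b.0) | -b-> u1
  u1 = (0 + 0 + (0 + 0)) | (0 + b.0) | -b-> u2
  u2 = (0 + 0 + (0 + 0)) | 0 | (no moves)
Reachable graph of Q (3 states):
  v0 = (0 + 0 + (0 + 0)) | b.b.0 | -b-> v1
  v1 = (0 + 0 + (0 + 0)) | b.0 | -b-> v2
  v2 = (0 + 0 + (0 + 0)) | 0 | (no moves)
Bisimilarity quotient blocks:
  B0 = {u0, v0}
  B1 = {u1, v1}
  B2 = {u2, v2}
u0 ∈ B0, v0 ∈ B0 → same block
Bisimilar ⇒ trace-equivalent.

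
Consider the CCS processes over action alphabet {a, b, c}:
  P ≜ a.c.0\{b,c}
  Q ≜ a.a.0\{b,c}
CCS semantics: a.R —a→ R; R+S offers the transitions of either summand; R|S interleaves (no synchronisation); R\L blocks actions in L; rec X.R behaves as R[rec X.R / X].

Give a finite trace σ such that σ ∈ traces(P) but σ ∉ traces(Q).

ac

Reachable graph of P (3 states):
  u0 = a.c.0\{b,c} | —a→ u1
  u1 = c.0\{b,c} | —c→ u2
  u2 = 0\{b,c} | ·
Reachable graph of Q (3 states):
  v0 = a.a.0\{b,c} | —a→ v1
  v1 = a.0\{b,c} | —a→ v2
  v2 = 0\{b,c} | ·
Run σ = ⟨ac⟩ on P: start {u0}
  [1] a ⇒ {u1}
  [2] c ⇒ {u2}
  P completes σ.
Run σ = ⟨ac⟩ on Q: start {v0}
  [1] a ⇒ {v1}
  [2] c ⇒ no successor for Q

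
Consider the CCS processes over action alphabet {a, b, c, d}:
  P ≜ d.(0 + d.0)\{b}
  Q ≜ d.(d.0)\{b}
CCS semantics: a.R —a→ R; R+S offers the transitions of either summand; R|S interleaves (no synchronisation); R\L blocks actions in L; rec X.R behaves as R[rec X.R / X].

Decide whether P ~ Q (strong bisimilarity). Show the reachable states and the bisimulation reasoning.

bisimilar

Reachable graph of P (3 states):
  s0 = d.(0 + d.0)\{b} ⊢ --d--▸ s1
  s1 = (0 + d.0)\{b} ⊢ --d--▸ s2
  s2 = 0\{b} ⊢ ∅
Reachable graph of Q (3 states):
  t0 = d.(d.0)\{b} ⊢ --d--▸ t1
  t1 = (d.0)\{b} ⊢ --d--▸ t2
  t2 = 0\{b} ⊢ ∅
Partition-refinement fixed point:
  B0 = {s0, t0}
  B1 = {s1, t1}
  B2 = {s2, t2}
s0 ∈ B0, t0 ∈ B0 → same block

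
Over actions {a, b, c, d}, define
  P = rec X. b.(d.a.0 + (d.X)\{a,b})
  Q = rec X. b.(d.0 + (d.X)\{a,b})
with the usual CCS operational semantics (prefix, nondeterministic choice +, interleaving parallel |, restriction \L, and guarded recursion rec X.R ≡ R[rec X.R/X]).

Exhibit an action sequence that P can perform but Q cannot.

bda

Reachable graph of P (5 states):
  m0 = rec X. b.(d.a.0 + (d.X)\{a,b}) has moves =b=> m1
  m1 = d.a.0 + (d.(rec X. b.(d.a.0 + (d.X)\{a,b})))\{a,b} has moves =d=> m2, =d=> m3
  m2 = (rec X. b.(d.a.0 + (d.X)\{a,b}))\{a,b} has moves stopped
  m3 = a.0 has moves =a=> m4
  m4 = 0 has moves stopped
Reachable graph of Q (4 states):
  n0 = rec X. b.(d.0 + (d.X)\{a,b}) has moves =b=> n1
  n1 = d.0 + (d.(rec X. b.(d.0 + (d.X)\{a,b})))\{a,b} has moves =d=> n2, =d=> n3
  n2 = (rec X. b.(d.0 + (d.X)\{a,b}))\{a,b} has moves stopped
  n3 = 0 has moves stopped
Executing bda from P (initial set {m0}):
  after b @ step 1: {m1}
  after d @ step 2: {m2, m3}
  after a @ step 3: {m4}
  — P admits the full trace.
Executing bda from Q (initial set {n0}):
  after b @ step 1: {n1}
  after d @ step 2: {n2, n3}
  after a @ step 3: no successor for Q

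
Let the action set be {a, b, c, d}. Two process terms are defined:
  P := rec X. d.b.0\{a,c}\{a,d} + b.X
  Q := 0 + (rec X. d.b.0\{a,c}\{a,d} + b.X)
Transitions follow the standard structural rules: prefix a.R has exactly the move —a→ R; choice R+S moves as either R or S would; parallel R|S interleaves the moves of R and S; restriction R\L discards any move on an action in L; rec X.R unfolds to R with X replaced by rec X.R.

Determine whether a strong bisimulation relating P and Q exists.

P ~ Q

LTS(P): 3 reachable states
  s0 = rec X. d.b.0\{a,c}\{a,d} + b.X has moves =b=> s0, =d=> s1
  s1 = b.0\{a,c}\{a,d} has moves =b=> s2
  s2 = 0\{a,c}\{a,d} has moves stopped
LTS(Q): 4 reachable states
  t0 = 0 + (rec X. d.b.0\{a,c}\{a,d} + b.X) has moves =b=> t1, =d=> t2
  t1 = rec X. d.b.0\{a,c}\{a,d} + b.X has moves =b=> t1, =d=> t2
  t2 = b.0\{a,c}\{a,d} has moves =b=> t3
  t3 = 0\{a,c}\{a,d} has moves stopped
Coarsest stable partition (strong bisimilarity classes):
  B0 = {s0, t0, t1}
  B1 = {s1, t2}
  B2 = {s2, t3}
s0 ∈ B0, t0 ∈ B0 → same block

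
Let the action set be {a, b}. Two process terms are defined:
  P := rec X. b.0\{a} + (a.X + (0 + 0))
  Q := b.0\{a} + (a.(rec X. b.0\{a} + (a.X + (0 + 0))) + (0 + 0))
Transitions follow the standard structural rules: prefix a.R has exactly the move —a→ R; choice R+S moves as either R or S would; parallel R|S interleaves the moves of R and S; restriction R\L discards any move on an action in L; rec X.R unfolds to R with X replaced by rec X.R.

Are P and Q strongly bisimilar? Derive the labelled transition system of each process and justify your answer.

YES

P's transition system — 2 states:
  m0 = rec X. b.0\{a} + (a.X + (0 + 0)) ⊢ ··a··> m0, ··b··> m1
  m1 = 0\{a} ⊢ ·
Q's transition system — 3 states:
  n0 = b.0\{a} + (a.(rec X. b.0\{a} + (a.X + (0 + 0))) + (0 + 0)) ⊢ ··a··> n1, ··b··> n2
  n1 = rec X. b.0\{a} + (a.X + (0 + 0)) ⊢ ··a··> n1, ··b··> n2
  n2 = 0\{a} ⊢ ·
Partition-refinement fixed point:
  B0 = {m0, n0, n1}
  B1 = {m1, n2}
m0 ∈ B0, n0 ∈ B0 → same block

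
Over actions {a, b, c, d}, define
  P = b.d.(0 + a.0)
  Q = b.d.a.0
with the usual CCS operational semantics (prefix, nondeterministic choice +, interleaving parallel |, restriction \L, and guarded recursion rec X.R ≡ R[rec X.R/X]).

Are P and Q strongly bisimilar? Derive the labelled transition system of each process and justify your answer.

P ~ Q

Reachable graph of P (4 states):
  u0 = b.d.(0 + a.0) ⊢ --b--▸ u1
  u1 = d.(0 + a.0) ⊢ --d--▸ u2
  u2 = 0 + a.0 ⊢ --a--▸ u3
  u3 = 0 ⊢ stopped
Reachable graph of Q (4 states):
  v0 = b.d.a.0 ⊢ --b--▸ v1
  v1 = d.a.0 ⊢ --d--▸ v2
  v2 = a.0 ⊢ --a--▸ v3
  v3 = 0 ⊢ stopped
Coarsest stable partition (strong bisimilarity classes):
  B0 = {u0, v0}
  B1 = {u1, v1}
  B2 = {u2, v2}
  B3 = {u3, v3}
u0 ∈ B0, v0 ∈ B0 → same block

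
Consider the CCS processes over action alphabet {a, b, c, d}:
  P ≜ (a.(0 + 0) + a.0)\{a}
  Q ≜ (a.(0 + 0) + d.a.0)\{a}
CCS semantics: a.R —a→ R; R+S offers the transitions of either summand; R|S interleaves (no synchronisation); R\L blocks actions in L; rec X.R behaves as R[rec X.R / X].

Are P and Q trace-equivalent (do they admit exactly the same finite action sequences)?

trace-distinct — witness ⟨d⟩

Reachable graph of P (1 states):
  s0 = (a.(0 + 0) + a.0)\{a} has moves ·
Reachable graph of Q (2 states):
  t0 = (a.(0 + 0) + d.a.0)\{a} has moves —d→ t1
  t1 = (a.0)\{a} has moves ·
Run σ = ⟨d⟩ on Q: start {t0}
  step 1 (d): {t1}
  Q completes σ.
Run σ = ⟨d⟩ on P: start {s0}
  step 1 (d): no successor for P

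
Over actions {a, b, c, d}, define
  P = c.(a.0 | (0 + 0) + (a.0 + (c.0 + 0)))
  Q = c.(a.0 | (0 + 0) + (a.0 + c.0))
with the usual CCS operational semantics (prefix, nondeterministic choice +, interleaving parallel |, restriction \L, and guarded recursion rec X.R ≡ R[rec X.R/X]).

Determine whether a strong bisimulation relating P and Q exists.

P's transition system — 4 states:
  u0 = c.(a.0 | (0 + 0) + (a.0 + (c.0 + 0))) :: =c=> u1
  u1 = a.0 | (0 + 0) + (a.0 + (c.0 + 0)) :: =a=> u2, =a=> u3, =c=> u2
  u2 = 0 :: (no moves)
  u3 = 0 | (0 + 0) :: (no moves)
Q's transition system — 4 states:
  v0 = c.(a.0 | (0 + 0) + (a.0 + c.0)) :: =c=> v1
  v1 = a.0 | (0 + 0) + (a.0 + c.0) :: =a=> v2, =a=> v3, =c=> v2
  v2 = 0 :: (no moves)
  v3 = 0 | (0 + 0) :: (no moves)
Bisimilarity quotient blocks:
  B0 = {u0, v0}
  B1 = {u1, v1}
  B2 = {u2, u3, v2, v3}
u0 ∈ B0, v0 ∈ B0 → same block

YES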